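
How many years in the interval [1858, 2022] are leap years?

Years divisible by 4: 1860, 1864, …, 2020 — 41 in all.
Of these, 1900 is divisible by 100 but not 400, so not leap.
2000 is divisible by 400, so still leap.
Leap years: 41 − 1 = 40.

40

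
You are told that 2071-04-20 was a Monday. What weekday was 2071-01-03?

Count forward from the earlier date (January 3, 2071) to the later (April 20, 2071):
January 2071: 31 − 3 = 28 days remain.
Then February 2071 (28), March (31): 28 + 31 = 59 days.
April 1–20, 2071: 20 days.
Total: 28 + 59 + 20 = 107 days.
107 mod 7 = 2, so 2 days before Monday is Saturday.

Saturday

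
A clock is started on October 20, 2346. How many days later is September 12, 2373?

9824

Day-of-year of October 20, 2346: 293.
Day-of-year of September 12, 2373: 255.
2346 has 365 days, so 365 − 293 = 72 days remain in 2346.
Full years 2347–2372: 19 common + 7 leap = 19×365 + 7×366 = 9497 days.
Total: 72 + 9497 + 255 = 9824 days.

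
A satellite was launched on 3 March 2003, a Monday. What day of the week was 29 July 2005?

Friday

March 3, 2003 → March 3, 2004: 366 days (2004 is a leap year).
March 3, 2004 → March 3, 2005: 365 days.
March 2005: 31 − 3 = 28 days remain.
Then April (30), May (31), June (30): 30 + 31 + 30 = 91 days.
July 1–29, 2005: 29 days.
Residual: 148 days.
Total: 879 days.
879 mod 7 = 4, so 4 days after Monday is Friday.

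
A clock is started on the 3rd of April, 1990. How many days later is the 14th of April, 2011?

7681

Day-of-year of April 3, 1990: 93.
Day-of-year of April 14, 2011: 104.
1990 has 365 days, so 365 − 93 = 272 days remain in 1990.
Full years 1991–2010: 15 common + 5 leap = 15×365 + 5×366 = 7305 days.
Total: 272 + 7305 + 104 = 7681 days.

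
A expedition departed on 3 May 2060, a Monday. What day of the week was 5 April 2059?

Saturday

Count forward from the earlier date (April 5, 2059) to the later (May 3, 2060):
April 5, 2059 → April 5, 2060: 366 days (2060 is a leap year).
April 2060: 30 − 5 = 25 days remain.
May 1–3, 2060: 3 days.
Residual: 28 days.
Total: 394 days.
394 mod 7 = 2, so 2 days before Monday is Saturday.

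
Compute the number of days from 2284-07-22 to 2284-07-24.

Within July 2284: 24 − 22 = 2 days.

2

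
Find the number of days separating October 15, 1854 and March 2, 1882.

Day-of-year of October 15, 1854: 288.
Day-of-year of March 2, 1882: 61.
1854 has 365 days, so 365 − 288 = 77 days remain in 1854.
Full years 1855–1881: 20 common + 7 leap = 20×365 + 7×366 = 9862 days.
Total: 77 + 9862 + 61 = 10000 days.

10000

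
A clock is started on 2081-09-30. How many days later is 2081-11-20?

51

September 2081: 30 − 30 = 0 days remain.
Then October (31): 31 days.
November 1–20, 2081: 20 days.
Total: 0 + 31 + 20 = 51 days.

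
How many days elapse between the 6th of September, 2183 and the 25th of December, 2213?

11067

Day-of-year of September 6, 2183: 249.
Day-of-year of December 25, 2213: 359.
2183 has 365 days, so 365 − 249 = 116 days remain in 2183.
Full years 2184–2212: 22 common + 7 leap = 22×365 + 7×366 = 10592 days.
Total: 116 + 10592 + 359 = 11067 days.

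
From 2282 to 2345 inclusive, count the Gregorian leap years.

15

Years divisible by 4: 2284, 2288, …, 2344 — 16 in all.
Of these, 2300 is divisible by 100 but not 400, so not leap.
Leap years: 16 − 1 = 15.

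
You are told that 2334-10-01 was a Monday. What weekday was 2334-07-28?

Saturday

Count forward from the earlier date (July 28, 2334) to the later (October 1, 2334):
July 2334: 31 − 28 = 3 days remain.
Then August (31), September (30): 31 + 30 = 61 days.
October 1, 2334: 1 day.
Total: 3 + 61 + 1 = 65 days.
65 mod 7 = 2, so 2 days before Monday is Saturday.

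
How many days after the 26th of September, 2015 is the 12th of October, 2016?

September 26, 2015 → September 26, 2016: 366 days (2016 is a leap year).
September 2016: 30 − 26 = 4 days remain.
October 1–12, 2016: 12 days.
Residual: 16 days.
Total: 382 days.

382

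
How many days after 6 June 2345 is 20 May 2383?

Day-of-year of June 6, 2345: 157.
Day-of-year of May 20, 2383: 140.
2345 has 365 days, so 365 − 157 = 208 days remain in 2345.
Full years 2346–2382: 28 common + 9 leap = 28×365 + 9×366 = 13514 days.
Total: 208 + 13514 + 140 = 13862 days.

13862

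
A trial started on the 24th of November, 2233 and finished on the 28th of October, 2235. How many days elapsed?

November 2233: 30 − 24 = 6 days remain.
Then 22 full months totalling 669 days.
October 1–28, 2235: 28 days.
Total: 6 + 669 + 28 = 703 days.

703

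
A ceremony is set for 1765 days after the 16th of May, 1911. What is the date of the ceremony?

the 15th of March, 1916

Count 1765 days after May 16, 1911:
Day-of-year of May 16, 1911: 136.
Day-of-year of March 15, 1916: 75.
1911 has 365 days, so 365 − 136 = 229 days remain in 1911.
Full years: 1912: 366; 1913: 365; 1914: 365; 1915: 365. Sum = 1461.
Total: 229 + 1461 + 75 = 1765 days.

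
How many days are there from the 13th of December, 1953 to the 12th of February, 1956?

791

Day-of-year of December 13, 1953: 347.
Day-of-year of February 12, 1956: 43.
1953 has 365 days, so 365 − 347 = 18 days remain in 1953.
Full years: 1954: 365; 1955: 365. Sum = 730.
Total: 18 + 730 + 43 = 791 days.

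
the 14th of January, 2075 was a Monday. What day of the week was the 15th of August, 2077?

January 14, 2075 → January 14, 2076: 365 days.
January 14, 2076 → January 14, 2077: 366 days (2076 is a leap year).
January 2077: 31 − 14 = 17 days remain.
Then February 2077 (28), March (31), April (30), May (31), June (30), July (31): 28 + 31 + 30 + 31 + 30 + 31 = 181 days.
August 1–15, 2077: 15 days.
Residual: 213 days.
Total: 944 days.
944 mod 7 = 6, so 6 days after Monday is Sunday.

Sunday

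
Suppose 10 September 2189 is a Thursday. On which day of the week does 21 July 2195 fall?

Tuesday

September 10, 2189 → September 10, 2190: 365 days.
September 10, 2190 → September 10, 2191: 365 days.
September 10, 2191 → September 10, 2192: 366 days (2192 is a leap year).
September 10, 2192 → September 10, 2193: 365 days.
September 10, 2193 → September 10, 2194: 365 days.
September 2194: 30 − 10 = 20 days remain.
Then 9 full months totalling 273 days.
July 1–21, 2195: 21 days.
Residual: 314 days.
Total: 2140 days.
2140 mod 7 = 5, so 5 days after Thursday is Tuesday.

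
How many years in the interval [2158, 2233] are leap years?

18

Years divisible by 4: 2160, 2164, …, 2232 — 19 in all.
Of these, 2200 is divisible by 100 but not 400, so not leap.
Leap years: 19 − 1 = 18.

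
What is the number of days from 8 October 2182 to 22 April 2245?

Day-of-year of October 8, 2182: 281.
Day-of-year of April 22, 2245: 112.
2182 has 365 days, so 365 − 281 = 84 days remain in 2182.
Full years 2183–2244: 47 common + 15 leap = 47×365 + 15×366 = 22645 days.
Total: 84 + 22645 + 112 = 22841 days.

22841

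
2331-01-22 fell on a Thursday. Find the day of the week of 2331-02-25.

January 2331: 31 − 22 = 9 days remain.
February 1–25, 2331: 25 days (2331 is not a leap year).
Total: 9 + 25 = 34 days.
34 mod 7 = 6, so 6 days after Thursday is Wednesday.

Wednesday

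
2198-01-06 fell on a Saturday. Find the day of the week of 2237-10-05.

Thursday

Day-of-year of January 6, 2198: 6.
Day-of-year of October 5, 2237: 278.
2198 has 365 days, so 365 − 6 = 359 days remain in 2198.
Full years 2199–2236: 29 common + 9 leap = 29×365 + 9×366 = 13879 days.
Total: 359 + 13879 + 278 = 14516 days.
14516 mod 7 = 5, so 5 days after Saturday is Thursday.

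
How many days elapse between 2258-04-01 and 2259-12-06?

614

April 1, 2258 → April 1, 2259: 365 days.
April 2259: 30 − 1 = 29 days remain.
Then May (31), June (30), July (31), August (31), September (30), October (31), November (30): 31 + 30 + 31 + 31 + 30 + 31 + 30 = 214 days.
December 1–6, 2259: 6 days.
Residual: 249 days.
Total: 614 days.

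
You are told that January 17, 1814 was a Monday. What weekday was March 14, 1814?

Monday

January 1814: 31 − 17 = 14 days remain.
Then February 1814 (28): 28 days.
March 1–14, 1814: 14 days.
Total: 14 + 28 + 14 = 56 days.
56 is a multiple of 7, so March 14, 1814 falls on the same weekday: Monday.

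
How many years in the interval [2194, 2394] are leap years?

Years divisible by 4: 2196, 2200, …, 2392 — 50 in all.
Of these, 2200, 2300 are divisible by 100 but not 400, so not leap.
Leap years: 50 − 2 = 48.

48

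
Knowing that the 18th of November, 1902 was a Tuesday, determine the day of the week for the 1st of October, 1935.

Tuesday

From November 18, 1902 to November 18, 1934: 32 years, of which 8 contain a Feb 29 — 24×365 + 8×366 = 11688 days.
November 1934: 30 − 18 = 12 days remain.
Then 10 full months totalling 304 days.
October 1, 1935: 1 day.
Residual: 317 days.
Total: 12005 days.
12005 is a multiple of 7, so the 1st of October, 1935 falls on the same weekday: Tuesday.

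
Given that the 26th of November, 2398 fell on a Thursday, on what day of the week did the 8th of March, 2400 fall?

Wednesday

November 2398: 30 − 26 = 4 days remain.
Then 15 full months totalling 456 days.
March 1–8, 2400: 8 days.
Total: 4 + 456 + 8 = 468 days.
468 mod 7 = 6, so 6 days after Thursday is Wednesday.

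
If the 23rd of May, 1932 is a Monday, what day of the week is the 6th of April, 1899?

Thursday

Count forward from the earlier date (April 6, 1899) to the later (May 23, 1932):
From April 6, 1899 to April 6, 1932: 33 years, of which 8 contain a Feb 29 — 25×365 + 8×366 = 12053 days.
(1900 is not a leap year (divisible by 100 but not 400).)
April 1932: 30 − 6 = 24 days remain.
May 1–23, 1932: 23 days.
Residual: 47 days.
Total: 12100 days.
12100 mod 7 = 4, so 4 days before Monday is Thursday.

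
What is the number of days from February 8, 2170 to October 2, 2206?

Day-of-year of February 8, 2170: 39.
Day-of-year of October 2, 2206: 275.
2170 has 365 days, so 365 − 39 = 326 days remain in 2170.
Full years 2171–2205: 27 common + 8 leap = 27×365 + 8×366 = 12783 days.
Total: 326 + 12783 + 275 = 13384 days.

13384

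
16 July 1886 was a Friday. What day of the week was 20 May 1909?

Day-of-year of July 16, 1886: 197.
Day-of-year of May 20, 1909: 140.
1886 has 365 days, so 365 − 197 = 168 days remain in 1886.
Full years 1887–1908: 17 common + 5 leap = 17×365 + 5×366 = 8035 days.
Total: 168 + 8035 + 140 = 8343 days.
8343 mod 7 = 6, so 6 days after Friday is Thursday.

Thursday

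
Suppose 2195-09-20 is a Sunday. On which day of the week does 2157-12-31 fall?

Saturday

Count forward from the earlier date (December 31, 2157) to the later (September 20, 2195):
From December 31, 2157 to December 31, 2194: 37 years, of which 9 contain a Feb 29 — 28×365 + 9×366 = 13514 days.
December 2194: 31 − 31 = 0 days remain.
Then January (31), February 2195 (28), March (31), April (30), May (31), June (30), July (31), August (31): 31 + 28 + 31 + 30 + 31 + 30 + 31 + 31 = 243 days.
September 1–20, 2195: 20 days.
Residual: 263 days.
Total: 13777 days.
13777 mod 7 = 1, so 1 day before Sunday is Saturday.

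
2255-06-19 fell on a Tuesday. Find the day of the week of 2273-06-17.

Day-of-year of June 19, 2255: 170.
Day-of-year of June 17, 2273: 168.
2255 has 365 days, so 365 − 170 = 195 days remain in 2255.
Full years 2256–2272: 12 common + 5 leap = 12×365 + 5×366 = 6210 days.
Total: 195 + 6210 + 168 = 6573 days.
6573 is a multiple of 7, so 2273-06-17 falls on the same weekday: Tuesday.

Tuesday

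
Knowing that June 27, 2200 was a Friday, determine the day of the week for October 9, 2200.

June 2200: 30 − 27 = 3 days remain.
Then July (31), August (31), September (30): 31 + 31 + 30 = 92 days.
October 1–9, 2200: 9 days.
Total: 3 + 92 + 9 = 104 days.
104 mod 7 = 6, so 6 days after Friday is Thursday.

Thursday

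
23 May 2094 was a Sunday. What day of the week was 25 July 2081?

Count forward from the earlier date (July 25, 2081) to the later (May 23, 2094):
Day-of-year of July 25, 2081: 206.
Day-of-year of May 23, 2094: 143.
2081 has 365 days, so 365 − 206 = 159 days remain in 2081.
Full years 2082–2093: 9 common + 3 leap = 9×365 + 3×366 = 4383 days.
Total: 159 + 4383 + 143 = 4685 days.
4685 mod 7 = 2, so 2 days before Sunday is Friday.

Friday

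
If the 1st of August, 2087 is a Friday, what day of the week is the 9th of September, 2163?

Day-of-year of August 1, 2087: 213.
Day-of-year of September 9, 2163: 252.
2087 has 365 days, so 365 − 213 = 152 days remain in 2087.
Full years 2088–2162: 57 common + 18 leap = 57×365 + 18×366 = 27393 days.
Total: 152 + 27393 + 252 = 27797 days.
27797 is a multiple of 7, so the 9th of September, 2163 falls on the same weekday: Friday.

Friday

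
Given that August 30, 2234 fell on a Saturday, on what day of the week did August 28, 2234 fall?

Count forward from the earlier date (August 28, 2234) to the later (August 30, 2234):
Within August 2234: 30 − 28 = 2 days.
2 mod 7 = 2, so 2 days before Saturday is Thursday.

Thursday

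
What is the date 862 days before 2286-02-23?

2283-10-15

Count 862 days before February 23, 2286:
Day-of-year of October 15, 2283: 288.
Day-of-year of February 23, 2286: 54.
2283 has 365 days, so 365 − 288 = 77 days remain in 2283.
Full years: 2284: 366; 2285: 365. Sum = 731.
Total: 77 + 731 + 54 = 862 days.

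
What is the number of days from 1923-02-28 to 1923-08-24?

February 1923: 28 − 28 = 0 days remain (1923 is not a leap year, so February has 28 days).
Then March (31), April (30), May (31), June (30), July (31): 31 + 30 + 31 + 30 + 31 = 153 days.
August 1–24, 1923: 24 days.
Total: 0 + 153 + 24 = 177 days.

177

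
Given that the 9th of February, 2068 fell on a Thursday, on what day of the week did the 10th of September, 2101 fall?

Saturday

From February 9, 2068 to February 9, 2101: 33 years, of which 8 contain a Feb 29 — 25×365 + 8×366 = 12053 days.
(2100 is not a leap year (divisible by 100 but not 400).)
February 2101: 28 − 9 = 19 days remain (2101 is not a leap year, so February has 28 days).
Then March (31), April (30), May (31), June (30), July (31), August (31): 31 + 30 + 31 + 30 + 31 + 31 = 184 days.
September 1–10, 2101: 10 days.
Residual: 213 days.
Total: 12266 days.
12266 mod 7 = 2, so 2 days after Thursday is Saturday.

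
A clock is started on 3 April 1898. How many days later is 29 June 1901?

1182

Day-of-year of April 3, 1898: 93.
Day-of-year of June 29, 1901: 180.
1898 has 365 days, so 365 − 93 = 272 days remain in 1898.
Full years: 1899: 365; 1900: 365. Sum = 730.
Total: 272 + 730 + 180 = 1182 days.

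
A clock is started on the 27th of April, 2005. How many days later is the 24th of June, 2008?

1154

Day-of-year of April 27, 2005: 117.
Day-of-year of June 24, 2008: 176.
2005 has 365 days, so 365 − 117 = 248 days remain in 2005.
Full years: 2006: 365; 2007: 365. Sum = 730.
Total: 248 + 730 + 176 = 1154 days.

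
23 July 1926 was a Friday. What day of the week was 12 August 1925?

Count forward from the earlier date (August 12, 1925) to the later (July 23, 1926):
August 1925: 31 − 12 = 19 days remain.
Then 10 full months totalling 303 days.
July 1–23, 1926: 23 days.
Residual: 345 days.
Total: 345 days.
345 mod 7 = 2, so 2 days before Friday is Wednesday.

Wednesday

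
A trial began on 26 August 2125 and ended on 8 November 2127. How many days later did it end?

August 2125: 31 − 26 = 5 days remain.
Then 26 full months totalling 791 days.
November 1–8, 2127: 8 days.
Total: 5 + 791 + 8 = 804 days.

804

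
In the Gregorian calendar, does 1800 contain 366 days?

No

1800 is not a leap year (divisible by 100 but not 400).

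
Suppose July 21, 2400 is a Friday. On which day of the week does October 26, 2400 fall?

July 2400: 31 − 21 = 10 days remain.
Then August (31), September (30): 31 + 30 = 61 days.
October 1–26, 2400: 26 days.
Total: 10 + 61 + 26 = 97 days.
97 mod 7 = 6, so 6 days after Friday is Thursday.

Thursday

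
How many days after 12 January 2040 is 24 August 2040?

January 2040: 31 − 12 = 19 days remain.
Then February 2040 (29), March (31), April (30), May (31), June (30), July (31): 29 + 31 + 30 + 31 + 30 + 31 = 182 days.
August 1–24, 2040: 24 days.
Total: 19 + 182 + 24 = 225 days.

225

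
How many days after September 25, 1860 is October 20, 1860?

25

September 1860: 30 − 25 = 5 days remain.
October 1–20, 1860: 20 days.
Total: 5 + 20 = 25 days.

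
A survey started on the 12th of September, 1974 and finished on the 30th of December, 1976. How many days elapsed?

September 12, 1974 → September 12, 1975: 365 days.
September 12, 1975 → September 12, 1976: 366 days (1976 is a leap year).
September 1976: 30 − 12 = 18 days remain.
Then October (31), November (30): 31 + 30 = 61 days.
December 1–30, 1976: 30 days.
Residual: 109 days.
Total: 840 days.

840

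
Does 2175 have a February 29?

2175 is not a leap year.

No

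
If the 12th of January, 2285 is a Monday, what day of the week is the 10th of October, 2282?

Tuesday

Count forward from the earlier date (October 10, 2282) to the later (January 12, 2285):
Day-of-year of October 10, 2282: 283.
Day-of-year of January 12, 2285: 12.
2282 has 365 days, so 365 − 283 = 82 days remain in 2282.
Full years: 2283: 365; 2284: 366. Sum = 731.
Total: 82 + 731 + 12 = 825 days.
825 mod 7 = 6, so 6 days before Monday is Tuesday.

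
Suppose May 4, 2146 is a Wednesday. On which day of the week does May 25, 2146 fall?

Wednesday

Within May 2146: 25 − 4 = 21 days.
21 is a multiple of 7, so May 25, 2146 falls on the same weekday: Wednesday.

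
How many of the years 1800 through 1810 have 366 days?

2

Years divisible by 4 in [1800, 1810]: 1800, 1804, 1808.
Of these, 1800 is divisible by 100 but not 400, so not leap.
Leap years: 3 − 1 = 2.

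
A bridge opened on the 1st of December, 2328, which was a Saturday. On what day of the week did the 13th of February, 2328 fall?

Monday

Count forward from the earlier date (February 13, 2328) to the later (December 1, 2328):
February 2328: 29 − 13 = 16 days remain (2328 is a leap year, so February has 29 days).
Then 9 full months totalling 275 days.
December 1, 2328: 1 day.
Total: 16 + 275 + 1 = 292 days.
292 mod 7 = 5, so 5 days before Saturday is Monday.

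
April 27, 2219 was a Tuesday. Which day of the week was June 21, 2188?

Count forward from the earlier date (June 21, 2188) to the later (April 27, 2219):
Day-of-year of June 21, 2188: 173.
Day-of-year of April 27, 2219: 117.
2188 has 366 days, so 366 − 173 = 193 days remain in 2188.
Full years 2189–2218: 24 common + 6 leap = 24×365 + 6×366 = 10956 days.
Total: 193 + 10956 + 117 = 11266 days.
11266 mod 7 = 3, so 3 days before Tuesday is Saturday.

Saturday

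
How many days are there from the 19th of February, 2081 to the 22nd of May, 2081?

February 2081: 28 − 19 = 9 days remain (2081 is not a leap year, so February has 28 days).
Then March (31), April (30): 31 + 30 = 61 days.
May 1–22, 2081: 22 days.
Total: 9 + 61 + 22 = 92 days.

92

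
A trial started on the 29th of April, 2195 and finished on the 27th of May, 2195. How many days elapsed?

April 2195: 30 − 29 = 1 day remains.
May 1–27, 2195: 27 days.
Total: 1 + 27 = 28 days.

28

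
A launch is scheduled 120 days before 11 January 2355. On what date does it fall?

13 September 2354

Count 120 days before January 11, 2355:
Day-of-year of September 13, 2354: 256.
Day-of-year of January 11, 2355: 11.
2354 has 365 days, so 365 − 256 = 109 days remain in 2354.
Total: 109 + 11 = 120 days.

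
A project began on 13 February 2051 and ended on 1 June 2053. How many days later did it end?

839

February 13, 2051 → February 13, 2052: 365 days.
February 13, 2052 → February 13, 2053: 366 days (2052 is a leap year).
February 2053: 28 − 13 = 15 days remain (2053 is not a leap year, so February has 28 days).
Then March (31), April (30), May (31): 31 + 30 + 31 = 92 days.
June 1, 2053: 1 day.
Residual: 108 days.
Total: 839 days.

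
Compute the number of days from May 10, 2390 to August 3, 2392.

816

Day-of-year of May 10, 2390: 130.
Day-of-year of August 3, 2392: 216.
2390 has 365 days, so 365 − 130 = 235 days remain in 2390.
Full years: 2391: 365. Sum = 365.
Total: 235 + 365 + 216 = 816 days.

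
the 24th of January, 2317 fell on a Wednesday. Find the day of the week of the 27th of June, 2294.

Wednesday

Count forward from the earlier date (June 27, 2294) to the later (January 24, 2317):
Day-of-year of June 27, 2294: 178.
Day-of-year of January 24, 2317: 24.
2294 has 365 days, so 365 − 178 = 187 days remain in 2294.
Full years 2295–2316: 17 common + 5 leap = 17×365 + 5×366 = 8035 days.
Total: 187 + 8035 + 24 = 8246 days.
8246 is a multiple of 7, so the 27th of June, 2294 falls on the same weekday: Wednesday.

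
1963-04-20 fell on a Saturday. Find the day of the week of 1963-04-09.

Tuesday

Count forward from the earlier date (April 9, 1963) to the later (April 20, 1963):
Within April 1963: 20 − 9 = 11 days.
11 mod 7 = 4, so 4 days before Saturday is Tuesday.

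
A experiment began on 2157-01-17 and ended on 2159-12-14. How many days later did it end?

January 17, 2157 → January 17, 2158: 365 days.
January 17, 2158 → January 17, 2159: 365 days.
January 2159: 31 − 17 = 14 days remain.
Then 10 full months totalling 303 days.
December 1–14, 2159: 14 days.
Residual: 331 days.
Total: 1061 days.

1061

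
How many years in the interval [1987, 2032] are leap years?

12

Years divisible by 4 in [1987, 2032]: 1988, 1992, 1996, 2000, 2004, 2008, 2012, 2016, 2020, 2024, 2028, 2032.
2000 is divisible by 400, so still leap.
No century exceptions apply. Count: 12.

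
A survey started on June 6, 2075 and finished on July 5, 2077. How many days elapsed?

760

Day-of-year of June 6, 2075: 157.
Day-of-year of July 5, 2077: 186.
2075 has 365 days, so 365 − 157 = 208 days remain in 2075.
Full years: 2076: 366. Sum = 366.
Total: 208 + 366 + 186 = 760 days.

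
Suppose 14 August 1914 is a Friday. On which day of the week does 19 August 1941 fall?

Tuesday

From August 14, 1914 to August 14, 1941: 27 years, of which 7 contain a Feb 29 — 20×365 + 7×366 = 9862 days.
Within August 1941: 19 − 14 = 5 days.
Total: 9867 days.
9867 mod 7 = 4, so 4 days after Friday is Tuesday.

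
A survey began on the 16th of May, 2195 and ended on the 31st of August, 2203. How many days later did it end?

3028

Day-of-year of May 16, 2195: 136.
Day-of-year of August 31, 2203: 243.
2195 has 365 days, so 365 − 136 = 229 days remain in 2195.
Full years 2196–2202: 6 common + 1 leap = 6×365 + 1×366 = 2556 days.
Total: 229 + 2556 + 243 = 3028 days.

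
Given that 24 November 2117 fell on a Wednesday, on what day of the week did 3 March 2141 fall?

Day-of-year of November 24, 2117: 328.
Day-of-year of March 3, 2141: 62.
2117 has 365 days, so 365 − 328 = 37 days remain in 2117.
Full years 2118–2140: 17 common + 6 leap = 17×365 + 6×366 = 8401 days.
Total: 37 + 8401 + 62 = 8500 days.
8500 mod 7 = 2, so 2 days after Wednesday is Friday.

Friday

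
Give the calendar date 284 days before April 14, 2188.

July 5, 2187

Count 284 days before April 14, 2188:
Day-of-year of July 5, 2187: 186.
Day-of-year of April 14, 2188: 105.
2187 has 365 days, so 365 − 186 = 179 days remain in 2187.
Total: 179 + 105 = 284 days.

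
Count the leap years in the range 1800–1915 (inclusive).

27

Years divisible by 4: 1800, 1804, …, 1912 — 29 in all.
Of these, 1800, 1900 are divisible by 100 but not 400, so not leap.
Leap years: 29 − 2 = 27.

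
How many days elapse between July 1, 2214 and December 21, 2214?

173

July 2214: 31 − 1 = 30 days remain.
Then August (31), September (30), October (31), November (30): 31 + 30 + 31 + 30 = 122 days.
December 1–21, 2214: 21 days.
Total: 30 + 122 + 21 = 173 days.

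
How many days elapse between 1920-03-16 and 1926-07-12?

2309

March 16, 1920 → March 16, 1921: 365 days.
March 16, 1921 → March 16, 1922: 365 days.
March 16, 1922 → March 16, 1923: 365 days.
March 16, 1923 → March 16, 1924: 366 days (1924 is a leap year).
March 16, 1924 → March 16, 1925: 365 days.
March 16, 1925 → March 16, 1926: 365 days.
March 1926: 31 − 16 = 15 days remain.
Then April (30), May (31), June (30): 30 + 31 + 30 = 91 days.
July 1–12, 1926: 12 days.
Residual: 118 days.
Total: 2309 days.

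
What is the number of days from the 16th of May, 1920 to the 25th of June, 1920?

May 1920: 31 − 16 = 15 days remain.
June 1–25, 1920: 25 days.
Total: 15 + 25 = 40 days.

40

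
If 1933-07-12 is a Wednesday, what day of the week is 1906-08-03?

Count forward from the earlier date (August 3, 1906) to the later (July 12, 1933):
From August 3, 1906 to August 3, 1932: 26 years, of which 7 contain a Feb 29 — 19×365 + 7×366 = 9497 days.
August 1932: 31 − 3 = 28 days remain.
Then 10 full months totalling 303 days.
July 1–12, 1933: 12 days.
Residual: 343 days.
Total: 9840 days.
9840 mod 7 = 5, so 5 days before Wednesday is Friday.

Friday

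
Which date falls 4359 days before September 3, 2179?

September 27, 2167

Count 4359 days before September 3, 2179:
Day-of-year of September 27, 2167: 270.
Day-of-year of September 3, 2179: 246.
2167 has 365 days, so 365 − 270 = 95 days remain in 2167.
Full years 2168–2178: 8 common + 3 leap = 8×365 + 3×366 = 4018 days.
Total: 95 + 4018 + 246 = 4359 days.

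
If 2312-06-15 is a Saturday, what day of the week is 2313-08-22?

June 2312: 30 − 15 = 15 days remain.
Then 13 full months totalling 396 days.
August 1–22, 2313: 22 days.
Total: 15 + 396 + 22 = 433 days.
433 mod 7 = 6, so 6 days after Saturday is Friday.

Friday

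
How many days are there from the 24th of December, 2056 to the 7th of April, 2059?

Day-of-year of December 24, 2056: 359.
Day-of-year of April 7, 2059: 97.
2056 has 366 days, so 366 − 359 = 7 days remain in 2056.
Full years: 2057: 365; 2058: 365. Sum = 730.
Total: 7 + 730 + 97 = 834 days.

834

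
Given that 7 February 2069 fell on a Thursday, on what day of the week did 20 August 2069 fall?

Tuesday

February 2069: 28 − 7 = 21 days remain (2069 is not a leap year, so February has 28 days).
Then March (31), April (30), May (31), June (30), July (31): 31 + 30 + 31 + 30 + 31 = 153 days.
August 1–20, 2069: 20 days.
Total: 21 + 153 + 20 = 194 days.
194 mod 7 = 5, so 5 days after Thursday is Tuesday.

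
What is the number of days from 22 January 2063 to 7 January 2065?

Day-of-year of January 22, 2063: 22.
Day-of-year of January 7, 2065: 7.
2063 has 365 days, so 365 − 22 = 343 days remain in 2063.
Full years: 2064: 366. Sum = 366.
Total: 343 + 366 + 7 = 716 days.

716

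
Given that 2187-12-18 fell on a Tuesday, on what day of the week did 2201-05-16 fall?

Saturday

From December 18, 2187 to December 18, 2200: 13 years, of which 3 contain a Feb 29 — 10×365 + 3×366 = 4748 days.
(2200 is not a leap year (divisible by 100 but not 400).)
December 2200: 31 − 18 = 13 days remain.
Then January (31), February 2201 (28), March (31), April (30): 31 + 28 + 31 + 30 = 120 days.
May 1–16, 2201: 16 days.
Residual: 149 days.
Total: 4897 days.
4897 mod 7 = 4, so 4 days after Tuesday is Saturday.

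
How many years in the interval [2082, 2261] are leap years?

43

Years divisible by 4: 2084, 2088, …, 2260 — 45 in all.
Of these, 2100, 2200 are divisible by 100 but not 400, so not leap.
Leap years: 45 − 2 = 43.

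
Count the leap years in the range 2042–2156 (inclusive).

28

Years divisible by 4: 2044, 2048, …, 2156 — 29 in all.
Of these, 2100 is divisible by 100 but not 400, so not leap.
Leap years: 29 − 1 = 28.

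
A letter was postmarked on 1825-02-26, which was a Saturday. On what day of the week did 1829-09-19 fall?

Saturday

February 26, 1825 → February 26, 1826: 365 days.
February 26, 1826 → February 26, 1827: 365 days.
February 26, 1827 → February 26, 1828: 365 days.
February 26, 1828 → February 26, 1829: 366 days (1828 is a leap year).
February 1829: 28 − 26 = 2 days remain (1829 is not a leap year, so February has 28 days).
Then March (31), April (30), May (31), June (30), July (31), August (31): 31 + 30 + 31 + 30 + 31 + 31 = 184 days.
September 1–19, 1829: 19 days.
Residual: 205 days.
Total: 1666 days.
1666 is a multiple of 7, so 1829-09-19 falls on the same weekday: Saturday.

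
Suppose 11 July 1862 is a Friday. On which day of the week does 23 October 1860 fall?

Tuesday

Count forward from the earlier date (October 23, 1860) to the later (July 11, 1862):
October 23, 1860 → October 23, 1861: 365 days.
October 1861: 31 − 23 = 8 days remain.
Then November (30), December (31), January (31), February 1862 (28), March (31), April (30), May (31), June (30): 30 + 31 + 31 + 28 + 31 + 30 + 31 + 30 = 242 days.
July 1–11, 1862: 11 days.
Residual: 261 days.
Total: 626 days.
626 mod 7 = 3, so 3 days before Friday is Tuesday.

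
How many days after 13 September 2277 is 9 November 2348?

25989

Day-of-year of September 13, 2277: 256.
Day-of-year of November 9, 2348: 314.
2277 has 365 days, so 365 − 256 = 109 days remain in 2277.
Full years 2278–2347: 54 common + 16 leap = 54×365 + 16×366 = 25566 days.
Total: 109 + 25566 + 314 = 25989 days.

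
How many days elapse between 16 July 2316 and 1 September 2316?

47

July 2316: 31 − 16 = 15 days remain.
Then August (31): 31 days.
September 1, 2316: 1 day.
Total: 15 + 31 + 1 = 47 days.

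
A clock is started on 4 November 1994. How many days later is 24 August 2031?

13442

Day-of-year of November 4, 1994: 308.
Day-of-year of August 24, 2031: 236.
1994 has 365 days, so 365 − 308 = 57 days remain in 1994.
Full years 1995–2030: 27 common + 9 leap = 27×365 + 9×366 = 13149 days.
Total: 57 + 13149 + 236 = 13442 days.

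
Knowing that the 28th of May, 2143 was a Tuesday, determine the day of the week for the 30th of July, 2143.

May 2143: 31 − 28 = 3 days remain.
Then June (30): 30 days.
July 1–30, 2143: 30 days.
Total: 3 + 30 + 30 = 63 days.
63 is a multiple of 7, so the 30th of July, 2143 falls on the same weekday: Tuesday.

Tuesday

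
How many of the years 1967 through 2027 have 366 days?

Years divisible by 4: 1968, 1972, …, 2024 — 15 in all.
2000 is divisible by 400, so still leap.
No century exceptions apply. Count: 15.

15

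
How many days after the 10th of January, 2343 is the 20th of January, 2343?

Within January 2343: 20 − 10 = 10 days.

10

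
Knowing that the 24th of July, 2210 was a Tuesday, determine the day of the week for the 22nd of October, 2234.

From July 24, 2210 to July 24, 2234: 24 years, of which 6 contain a Feb 29 — 18×365 + 6×366 = 8766 days.
July 2234: 31 − 24 = 7 days remain.
Then August (31), September (30): 31 + 30 = 61 days.
October 1–22, 2234: 22 days.
Residual: 90 days.
Total: 8856 days.
8856 mod 7 = 1, so 1 day after Tuesday is Wednesday.

Wednesday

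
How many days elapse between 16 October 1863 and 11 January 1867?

1183

Day-of-year of October 16, 1863: 289.
Day-of-year of January 11, 1867: 11.
1863 has 365 days, so 365 − 289 = 76 days remain in 1863.
Full years: 1864: 366; 1865: 365; 1866: 365. Sum = 1096.
Total: 76 + 1096 + 11 = 1183 days.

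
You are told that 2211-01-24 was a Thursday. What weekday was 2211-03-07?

Thursday

January 2211: 31 − 24 = 7 days remain.
Then February 2211 (28): 28 days.
March 1–7, 2211: 7 days.
Total: 7 + 28 + 7 = 42 days.
42 is a multiple of 7, so 2211-03-07 falls on the same weekday: Thursday.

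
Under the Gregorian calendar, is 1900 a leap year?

1900 is not a leap year (divisible by 100 but not 400).

No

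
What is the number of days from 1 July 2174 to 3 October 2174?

94

July 2174: 31 − 1 = 30 days remain.
Then August (31), September (30): 31 + 30 = 61 days.
October 1–3, 2174: 3 days.
Total: 30 + 61 + 3 = 94 days.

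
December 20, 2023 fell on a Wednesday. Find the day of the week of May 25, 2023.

Count forward from the earlier date (May 25, 2023) to the later (December 20, 2023):
May 2023: 31 − 25 = 6 days remain.
Then June (30), July (31), August (31), September (30), October (31), November (30): 30 + 31 + 31 + 30 + 31 + 30 = 183 days.
December 1–20, 2023: 20 days.
Total: 6 + 183 + 20 = 209 days.
209 mod 7 = 6, so 6 days before Wednesday is Thursday.

Thursday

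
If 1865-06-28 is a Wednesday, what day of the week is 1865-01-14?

Saturday

Count forward from the earlier date (January 14, 1865) to the later (June 28, 1865):
January 1865: 31 − 14 = 17 days remain.
Then February 1865 (28), March (31), April (30), May (31): 28 + 31 + 30 + 31 = 120 days.
June 1–28, 1865: 28 days.
Total: 17 + 120 + 28 = 165 days.
165 mod 7 = 4, so 4 days before Wednesday is Saturday.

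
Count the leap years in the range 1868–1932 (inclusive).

16

Years divisible by 4: 1868, 1872, …, 1932 — 17 in all.
Of these, 1900 is divisible by 100 but not 400, so not leap.
Leap years: 17 − 1 = 16.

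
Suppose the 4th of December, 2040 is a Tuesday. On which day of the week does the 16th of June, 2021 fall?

Count forward from the earlier date (June 16, 2021) to the later (December 4, 2040):
Day-of-year of June 16, 2021: 167.
Day-of-year of December 4, 2040: 339.
2021 has 365 days, so 365 − 167 = 198 days remain in 2021.
Full years 2022–2039: 14 common + 4 leap = 14×365 + 4×366 = 6574 days.
Total: 198 + 6574 + 339 = 7111 days.
7111 mod 7 = 6, so 6 days before Tuesday is Wednesday.

Wednesday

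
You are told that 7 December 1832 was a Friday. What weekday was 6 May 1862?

Day-of-year of December 7, 1832: 342.
Day-of-year of May 6, 1862: 126.
1832 has 366 days, so 366 − 342 = 24 days remain in 1832.
Full years 1833–1861: 22 common + 7 leap = 22×365 + 7×366 = 10592 days.
Total: 24 + 10592 + 126 = 10742 days.
10742 mod 7 = 4, so 4 days after Friday is Tuesday.

Tuesday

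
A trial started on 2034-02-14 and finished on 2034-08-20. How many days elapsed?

February 2034: 28 − 14 = 14 days remain (2034 is not a leap year, so February has 28 days).
Then March (31), April (30), May (31), June (30), July (31): 31 + 30 + 31 + 30 + 31 = 153 days.
August 1–20, 2034: 20 days.
Total: 14 + 153 + 20 = 187 days.

187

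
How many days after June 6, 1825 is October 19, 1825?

June 1825: 30 − 6 = 24 days remain.
Then July (31), August (31), September (30): 31 + 31 + 30 = 92 days.
October 1–19, 1825: 19 days.
Total: 24 + 92 + 19 = 135 days.

135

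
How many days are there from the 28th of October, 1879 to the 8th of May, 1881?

Day-of-year of October 28, 1879: 301.
Day-of-year of May 8, 1881: 128.
1879 has 365 days, so 365 − 301 = 64 days remain in 1879.
Full years: 1880: 366. Sum = 366.
Total: 64 + 366 + 128 = 558 days.

558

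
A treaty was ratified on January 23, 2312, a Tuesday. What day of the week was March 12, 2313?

Wednesday

Day-of-year of January 23, 2312: 23.
Day-of-year of March 12, 2313: 71.
2312 has 366 days, so 366 − 23 = 343 days remain in 2312.
Total: 343 + 71 = 414 days.
414 mod 7 = 1, so 1 day after Tuesday is Wednesday.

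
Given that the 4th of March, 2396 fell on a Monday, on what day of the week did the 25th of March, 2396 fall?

Monday

Within March 2396: 25 − 4 = 21 days.
21 is a multiple of 7, so the 25th of March, 2396 falls on the same weekday: Monday.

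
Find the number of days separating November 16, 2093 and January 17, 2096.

792

Day-of-year of November 16, 2093: 320.
Day-of-year of January 17, 2096: 17.
2093 has 365 days, so 365 − 320 = 45 days remain in 2093.
Full years: 2094: 365; 2095: 365. Sum = 730.
Total: 45 + 730 + 17 = 792 days.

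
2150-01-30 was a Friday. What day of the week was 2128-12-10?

Friday

Count forward from the earlier date (December 10, 2128) to the later (January 30, 2150):
Day-of-year of December 10, 2128: 345.
Day-of-year of January 30, 2150: 30.
2128 has 366 days, so 366 − 345 = 21 days remain in 2128.
Full years 2129–2149: 16 common + 5 leap = 16×365 + 5×366 = 7670 days.
Total: 21 + 7670 + 30 = 7721 days.
7721 is a multiple of 7, so 2128-12-10 falls on the same weekday: Friday.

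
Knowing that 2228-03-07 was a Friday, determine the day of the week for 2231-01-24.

Monday

Day-of-year of March 7, 2228: 67.
Day-of-year of January 24, 2231: 24.
2228 has 366 days, so 366 − 67 = 299 days remain in 2228.
Full years: 2229: 365; 2230: 365. Sum = 730.
Total: 299 + 730 + 24 = 1053 days.
1053 mod 7 = 3, so 3 days after Friday is Monday.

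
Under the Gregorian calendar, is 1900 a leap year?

No

1900 is not a leap year (divisible by 100 but not 400).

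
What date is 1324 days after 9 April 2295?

23 November 2298

Count 1324 days after April 9, 2295:
April 9, 2295 → April 9, 2296: 366 days (2296 is a leap year).
April 9, 2296 → April 9, 2297: 365 days.
April 9, 2297 → April 9, 2298: 365 days.
April 2298: 30 − 9 = 21 days remain.
Then May (31), June (30), July (31), August (31), September (30), October (31): 31 + 30 + 31 + 31 + 30 + 31 = 184 days.
November 1–23, 2298: 23 days.
Residual: 228 days.
Total: 1324 days.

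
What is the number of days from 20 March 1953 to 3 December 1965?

4641

From March 20, 1953 to March 20, 1965: 12 years, of which 3 contain a Feb 29 — 9×365 + 3×366 = 4383 days.
March 1965: 31 − 20 = 11 days remain.
Then April (30), May (31), June (30), July (31), August (31), September (30), October (31), November (30): 30 + 31 + 30 + 31 + 31 + 30 + 31 + 30 = 244 days.
December 1–3, 1965: 3 days.
Residual: 258 days.
Total: 4641 days.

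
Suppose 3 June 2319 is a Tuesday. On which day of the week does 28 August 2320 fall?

Saturday

June 3, 2319 → June 3, 2320: 366 days (2320 is a leap year).
June 2320: 30 − 3 = 27 days remain.
Then July (31): 31 days.
August 1–28, 2320: 28 days.
Residual: 86 days.
Total: 452 days.
452 mod 7 = 4, so 4 days after Tuesday is Saturday.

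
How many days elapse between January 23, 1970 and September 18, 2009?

14483

Day-of-year of January 23, 1970: 23.
Day-of-year of September 18, 2009: 261.
1970 has 365 days, so 365 − 23 = 342 days remain in 1970.
Full years 1971–2008: 28 common + 10 leap = 28×365 + 10×366 = 13880 days.
Total: 342 + 13880 + 261 = 14483 days.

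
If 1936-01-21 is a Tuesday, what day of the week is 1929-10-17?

Thursday

Count forward from the earlier date (October 17, 1929) to the later (January 21, 1936):
October 17, 1929 → October 17, 1930: 365 days.
October 17, 1930 → October 17, 1931: 365 days.
October 17, 1931 → October 17, 1932: 366 days (1932 is a leap year).
October 17, 1932 → October 17, 1933: 365 days.
October 17, 1933 → October 17, 1934: 365 days.
October 17, 1934 → October 17, 1935: 365 days.
October 1935: 31 − 17 = 14 days remain.
Then November (30), December (31): 30 + 31 = 61 days.
January 1–21, 1936: 21 days.
Residual: 96 days.
Total: 2287 days.
2287 mod 7 = 5, so 5 days before Tuesday is Thursday.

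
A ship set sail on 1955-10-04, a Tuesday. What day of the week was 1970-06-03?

Wednesday

Day-of-year of October 4, 1955: 277.
Day-of-year of June 3, 1970: 154.
1955 has 365 days, so 365 − 277 = 88 days remain in 1955.
Full years 1956–1969: 10 common + 4 leap = 10×365 + 4×366 = 5114 days.
Total: 88 + 5114 + 154 = 5356 days.
5356 mod 7 = 1, so 1 day after Tuesday is Wednesday.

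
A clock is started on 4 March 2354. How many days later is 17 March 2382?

10240

Day-of-year of March 4, 2354: 63.
Day-of-year of March 17, 2382: 76.
2354 has 365 days, so 365 − 63 = 302 days remain in 2354.
Full years 2355–2381: 20 common + 7 leap = 20×365 + 7×366 = 9862 days.
Total: 302 + 9862 + 76 = 10240 days.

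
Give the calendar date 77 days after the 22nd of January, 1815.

the 9th of April, 1815

Count 77 days after January 22, 1815:
January 1815: 31 − 22 = 9 days remain.
Then February 1815 (28), March (31): 28 + 31 = 59 days.
April 1–9, 1815: 9 days.
Total: 9 + 59 + 9 = 77 days.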